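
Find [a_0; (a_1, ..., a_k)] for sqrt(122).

[11; (22)]

Write x_i = (sqrt(122) + m_i)/d_i with (m_0, d_0) = (0, 1). a_0 = floor(sqrt(122)) = 11, since 11^2 = 121 <= 122 < 144 = 12^2.
Iterate m_{i+1} = d_i*a_i - m_i, d_{i+1} = (122 - m_{i+1}^2)/d_i, a_{i+1} = floor((a_0 + m_{i+1})/d_{i+1}):
  m_1 = 1*11 - 0 = 11, d_1 = (122 - 11^2)/1 = 1/1 = 1, a_1 = floor((11 + 11)/1) = 22.
  m_2 = 1*22 - 11 = 11, d_2 = (122 - 11^2)/1 = 1/1 = 1: (m_2, d_2) = (m_1, d_1) = (11, 1), so from here the quotient a_1 repeats; the period length is 1.
Hence the expansion of sqrt(122) is a_0 = 11 followed by the repeating block 22 (period 1).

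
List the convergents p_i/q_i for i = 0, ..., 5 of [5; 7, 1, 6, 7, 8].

5/1, 36/7, 41/8, 282/55, 2015/393, 16402/3199

Using the convergent recurrence p_i = a_i*p_{i-1} + p_{i-2}, q_i = a_i*q_{i-1} + q_{i-2} with p_{-2}=0, p_{-1}=1, q_{-2}=1, q_{-1}=0:
  i=0: a_0=5, p_0 = 5*1 + 0 = 5, q_0 = 5*0 + 1 = 1.
  i=1: a_1=7, p_1 = 7*5 + 1 = 36, q_1 = 7*1 + 0 = 7.
  i=2: a_2=1, p_2 = 1*36 + 5 = 41, q_2 = 1*7 + 1 = 8.
  i=3: a_3=6, p_3 = 6*41 + 36 = 282, q_3 = 6*8 + 7 = 55.
  i=4: a_4=7, p_4 = 7*282 + 41 = 2015, q_4 = 7*55 + 8 = 393.
  i=5: a_5=8, p_5 = 8*2015 + 282 = 16402, q_5 = 8*393 + 55 = 3199.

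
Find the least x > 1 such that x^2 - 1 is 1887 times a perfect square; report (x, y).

(x, y) = (8992, 207)

First expand sqrt(1887) as a continued fraction. With x_i = (sqrt(1887) + m_i)/d_i and (m_0, d_0) = (0, 1): a_0 = floor(sqrt(1887)) = 43, since 43^2 = 1849 <= 1887 < 1936 = 44^2.
Iterate m_{i+1} = d_i*a_i - m_i, d_{i+1} = (1887 - m_{i+1}^2)/d_i, a_{i+1} = floor((a_0 + m_{i+1})/d_{i+1}):
  m_1 = 1*43 - 0 = 43, d_1 = (1887 - 43^2)/1 = 38/1 = 38, a_1 = floor((43 + 43)/38) = 2.
  m_2 = 38*2 - 43 = 33, d_2 = (1887 - 33^2)/38 = 798/38 = 21, a_2 = floor((43 + 33)/21) = 3.
  m_3 = 21*3 - 33 = 30, d_3 = (1887 - 30^2)/21 = 987/21 = 47, a_3 = floor((43 + 30)/47) = 1.
  m_4 = 47*1 - 30 = 17, d_4 = (1887 - 17^2)/47 = 1598/47 = 34, a_4 = floor((43 + 17)/34) = 1.
  m_5 = 34*1 - 17 = 17, d_5 = (1887 - 17^2)/34 = 1598/34 = 47, a_5 = floor((43 + 17)/47) = 1.
  m_6 = 47*1 - 17 = 30, d_6 = (1887 - 30^2)/47 = 987/47 = 21, a_6 = floor((43 + 30)/21) = 3.
  m_7 = 21*3 - 30 = 33, d_7 = (1887 - 33^2)/21 = 798/21 = 38, a_7 = floor((43 + 33)/38) = 2.
  m_8 = 38*2 - 33 = 43, d_8 = (1887 - 43^2)/38 = 38/38 = 1, a_8 = floor((43 + 43)/1) = 86.
  m_9 = 1*86 - 43 = 43, d_9 = (1887 - 43^2)/1 = 38/1 = 38: (m_9, d_9) = (m_1, d_1) = (43, 38), so from here the quotients repeat a_1, ..., a_8; the period length is 8.
So sqrt(1887) = [43; (2, 3, 1, 1, 1, 3, 2, 86)] with period length k = 8.
k is even, so the fundamental solution of x^2 - 1887y^2 = 1 is (p_{k-1}, q_{k-1}) = (p_7, q_7); compute convergents through index 7.
Convergents (p_i = a_i*p_{i-1} + p_{i-2}, q_i = a_i*q_{i-1} + q_{i-2} with p_{-2}=0, p_{-1}=1, q_{-2}=1, q_{-1}=0):
  i=0: a_0=43, p_0 = 43*1 + 0 = 43, q_0 = 43*0 + 1 = 1.
  i=1: a_1=2, p_1 = 2*43 + 1 = 87, q_1 = 2*1 + 0 = 2.
  i=2: a_2=3, p_2 = 3*87 + 43 = 304, q_2 = 3*2 + 1 = 7.
  i=3: a_3=1, p_3 = 1*304 + 87 = 391, q_3 = 1*7 + 2 = 9.
  i=4: a_4=1, p_4 = 1*391 + 304 = 695, q_4 = 1*9 + 7 = 16.
  i=5: a_5=1, p_5 = 1*695 + 391 = 1086, q_5 = 1*16 + 9 = 25.
  i=6: a_6=3, p_6 = 3*1086 + 695 = 3953, q_6 = 3*25 + 16 = 91.
  i=7: a_7=2, p_7 = 2*3953 + 1086 = 8992, q_7 = 2*91 + 25 = 207.
Check: 8992^2 - 1887*207^2 = 80856064 - 80856063 = 1, so (x, y) = (8992, 207) solves the equation, and by the theorem it is the least positive solution.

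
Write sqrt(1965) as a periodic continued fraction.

[44; (3, 21, 1, 4, 1, 21, 3, 88)]

Write x_i = (sqrt(1965) + m_i)/d_i with (m_0, d_0) = (0, 1). a_0 = floor(sqrt(1965)) = 44, since 44^2 = 1936 <= 1965 < 2025 = 45^2.
Iterate m_{i+1} = d_i*a_i - m_i, d_{i+1} = (1965 - m_{i+1}^2)/d_i, a_{i+1} = floor((a_0 + m_{i+1})/d_{i+1}):
  m_1 = 1*44 - 0 = 44, d_1 = (1965 - 44^2)/1 = 29/1 = 29, a_1 = floor((44 + 44)/29) = 3.
  m_2 = 29*3 - 44 = 43, d_2 = (1965 - 43^2)/29 = 116/29 = 4, a_2 = floor((44 + 43)/4) = 21.
  m_3 = 4*21 - 43 = 41, d_3 = (1965 - 41^2)/4 = 284/4 = 71, a_3 = floor((44 + 41)/71) = 1.
  m_4 = 71*1 - 41 = 30, d_4 = (1965 - 30^2)/71 = 1065/71 = 15, a_4 = floor((44 + 30)/15) = 4.
  m_5 = 15*4 - 30 = 30, d_5 = (1965 - 30^2)/15 = 1065/15 = 71, a_5 = floor((44 + 30)/71) = 1.
  m_6 = 71*1 - 30 = 41, d_6 = (1965 - 41^2)/71 = 284/71 = 4, a_6 = floor((44 + 41)/4) = 21.
  m_7 = 4*21 - 41 = 43, d_7 = (1965 - 43^2)/4 = 116/4 = 29, a_7 = floor((44 + 43)/29) = 3.
  m_8 = 29*3 - 43 = 44, d_8 = (1965 - 44^2)/29 = 29/29 = 1, a_8 = floor((44 + 44)/1) = 88.
  m_9 = 1*88 - 44 = 44, d_9 = (1965 - 44^2)/1 = 29/1 = 29: (m_9, d_9) = (m_1, d_1) = (44, 29), so from here the quotients repeat a_1, ..., a_8; the period length is 8.
Hence the expansion of sqrt(1965) is a_0 = 44 followed by the repeating block 3, 21, 1, 4, 1, 21, 3, 88 (period 8).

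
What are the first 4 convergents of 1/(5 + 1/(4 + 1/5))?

0/1, 1/5, 4/21, 21/110

Using the convergent recurrence p_i = a_i*p_{i-1} + p_{i-2}, q_i = a_i*q_{i-1} + q_{i-2} with p_{-2}=0, p_{-1}=1, q_{-2}=1, q_{-1}=0:
  i=0: a_0=0, p_0 = 0*1 + 0 = 0, q_0 = 0*0 + 1 = 1.
  i=1: a_1=5, p_1 = 5*0 + 1 = 1, q_1 = 5*1 + 0 = 5.
  i=2: a_2=4, p_2 = 4*1 + 0 = 4, q_2 = 4*5 + 1 = 21.
  i=3: a_3=5, p_3 = 5*4 + 1 = 21, q_3 = 5*21 + 5 = 110.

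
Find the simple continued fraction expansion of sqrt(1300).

[36; (18, 72)]

Write x_i = (sqrt(1300) + m_i)/d_i with (m_0, d_0) = (0, 1). a_0 = floor(sqrt(1300)) = 36, since 36^2 = 1296 <= 1300 < 1369 = 37^2.
Iterate m_{i+1} = d_i*a_i - m_i, d_{i+1} = (1300 - m_{i+1}^2)/d_i, a_{i+1} = floor((a_0 + m_{i+1})/d_{i+1}):
  m_1 = 1*36 - 0 = 36, d_1 = (1300 - 36^2)/1 = 4/1 = 4, a_1 = floor((36 + 36)/4) = 18.
  m_2 = 4*18 - 36 = 36, d_2 = (1300 - 36^2)/4 = 4/4 = 1, a_2 = floor((36 + 36)/1) = 72.
  m_3 = 1*72 - 36 = 36, d_3 = (1300 - 36^2)/1 = 4/1 = 4: (m_3, d_3) = (m_1, d_1) = (36, 4), so from here the quotients repeat a_1, a_2; the period length is 2.
Hence the expansion of sqrt(1300) is a_0 = 36 followed by the repeating block 18, 72 (period 2).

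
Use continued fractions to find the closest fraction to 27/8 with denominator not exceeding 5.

Expand x = 27/8 as a continued fraction with the Euclidean algorithm:
  27 = 3*8 + 3, so a_0 = 3.
  8 = 2*3 + 2, so a_1 = 2.
  3 = 1*2 + 1, so a_2 = 1.
  2 = 2*1 + 0, so a_3 = 2.
so x = [3; 2, 1, 2].
Convergents (p_i = a_i*p_{i-1} + p_{i-2}, q_i = a_i*q_{i-1} + q_{i-2} with p_{-2}=0, p_{-1}=1, q_{-2}=1, q_{-1}=0), until the denominator exceeds 5:
  i=0: a_0=3, p_0 = 3*1 + 0 = 3, q_0 = 3*0 + 1 = 1.
  i=1: a_1=2, p_1 = 2*3 + 1 = 7, q_1 = 2*1 + 0 = 2.
  i=2: a_2=1, p_2 = 1*7 + 3 = 10, q_2 = 1*2 + 1 = 3.
  i=3: a_3=2, p_3 = 2*10 + 7 = 27, q_3 = 2*3 + 2 = 8.
q_3 = 8 > 5, so the last convergent with denominator <= 5 is p_2/q_2 = 10/3.
The closest fraction with denominator <= 5 is either p_2/q_2 or the intermediate fraction (k*p_2 + p_1)/(k*q_2 + q_1) with the largest k >= 1 whose denominator stays <= 5; these approach x as k grows, and every other convergent or intermediate fraction in range is farther away.
Largest k: floor((5 - q_1)/q_2) = floor((5 - 2)/3) = 1.
That gives (1*10 + 7)/(1*3 + 2) = 17/5.
Compare the errors: |x - 10/3| = |27*3 - 10*8|/(8*3) = 1/24, and |x - 17/5| = |27*5 - 17*8|/(8*5) = 1/40.
Cross-multiplying, 1*24 = 24 < 40 = 1*40, so 1/40 is smaller: the intermediate fraction 17/5 is closer to x than 10/3.

17/5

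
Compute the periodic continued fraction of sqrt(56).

Write x_i = (sqrt(56) + m_i)/d_i with (m_0, d_0) = (0, 1). a_0 = floor(sqrt(56)) = 7, since 7^2 = 49 <= 56 < 64 = 8^2.
Iterate m_{i+1} = d_i*a_i - m_i, d_{i+1} = (56 - m_{i+1}^2)/d_i, a_{i+1} = floor((a_0 + m_{i+1})/d_{i+1}):
  m_1 = 1*7 - 0 = 7, d_1 = (56 - 7^2)/1 = 7/1 = 7, a_1 = floor((7 + 7)/7) = 2.
  m_2 = 7*2 - 7 = 7, d_2 = (56 - 7^2)/7 = 7/7 = 1, a_2 = floor((7 + 7)/1) = 14.
  m_3 = 1*14 - 7 = 7, d_3 = (56 - 7^2)/1 = 7/1 = 7: (m_3, d_3) = (m_1, d_1) = (7, 7), so from here the quotients repeat a_1, a_2; the period length is 2.
Hence the expansion of sqrt(56) is a_0 = 7 followed by the repeating block 2, 14 (period 2).

[7; (2, 14)]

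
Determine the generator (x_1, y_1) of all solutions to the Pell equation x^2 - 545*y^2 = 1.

First expand sqrt(545) as a continued fraction. With x_i = (sqrt(545) + m_i)/d_i and (m_0, d_0) = (0, 1): a_0 = floor(sqrt(545)) = 23, since 23^2 = 529 <= 545 < 576 = 24^2.
Iterate m_{i+1} = d_i*a_i - m_i, d_{i+1} = (545 - m_{i+1}^2)/d_i, a_{i+1} = floor((a_0 + m_{i+1})/d_{i+1}):
  m_1 = 1*23 - 0 = 23, d_1 = (545 - 23^2)/1 = 16/1 = 16, a_1 = floor((23 + 23)/16) = 2.
  m_2 = 16*2 - 23 = 9, d_2 = (545 - 9^2)/16 = 464/16 = 29, a_2 = floor((23 + 9)/29) = 1.
  m_3 = 29*1 - 9 = 20, d_3 = (545 - 20^2)/29 = 145/29 = 5, a_3 = floor((23 + 20)/5) = 8.
  m_4 = 5*8 - 20 = 20, d_4 = (545 - 20^2)/5 = 145/5 = 29, a_4 = floor((23 + 20)/29) = 1.
  m_5 = 29*1 - 20 = 9, d_5 = (545 - 9^2)/29 = 464/29 = 16, a_5 = floor((23 + 9)/16) = 2.
  m_6 = 16*2 - 9 = 23, d_6 = (545 - 23^2)/16 = 16/16 = 1, a_6 = floor((23 + 23)/1) = 46.
  m_7 = 1*46 - 23 = 23, d_7 = (545 - 23^2)/1 = 16/1 = 16: (m_7, d_7) = (m_1, d_1) = (23, 16), so from here the quotients repeat a_1, ..., a_6; the period length is 6.
So sqrt(545) = [23; (2, 1, 8, 1, 2, 46)] with period length k = 6.
k is even, so the fundamental solution of x^2 - 545y^2 = 1 is (p_{k-1}, q_{k-1}) = (p_5, q_5); compute convergents through index 5.
Convergents (p_i = a_i*p_{i-1} + p_{i-2}, q_i = a_i*q_{i-1} + q_{i-2} with p_{-2}=0, p_{-1}=1, q_{-2}=1, q_{-1}=0):
  i=0: a_0=23, p_0 = 23*1 + 0 = 23, q_0 = 23*0 + 1 = 1.
  i=1: a_1=2, p_1 = 2*23 + 1 = 47, q_1 = 2*1 + 0 = 2.
  i=2: a_2=1, p_2 = 1*47 + 23 = 70, q_2 = 1*2 + 1 = 3.
  i=3: a_3=8, p_3 = 8*70 + 47 = 607, q_3 = 8*3 + 2 = 26.
  i=4: a_4=1, p_4 = 1*607 + 70 = 677, q_4 = 1*26 + 3 = 29.
  i=5: a_5=2, p_5 = 2*677 + 607 = 1961, q_5 = 2*29 + 26 = 84.
Check: 1961^2 - 545*84^2 = 3845521 - 3845520 = 1, so (x, y) = (1961, 84) solves the equation, and by the theorem it is the least positive solution.

(x, y) = (1961, 84)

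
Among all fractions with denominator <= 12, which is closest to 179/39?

Expand x = 179/39 as a continued fraction with the Euclidean algorithm:
  179 = 4*39 + 23, so a_0 = 4.
  39 = 1*23 + 16, so a_1 = 1.
  23 = 1*16 + 7, so a_2 = 1.
  16 = 2*7 + 2, so a_3 = 2.
  7 = 3*2 + 1, so a_4 = 3.
  2 = 2*1 + 0, so a_5 = 2.
so x = [4; 1, 1, 2, 3, 2].
Convergents (p_i = a_i*p_{i-1} + p_{i-2}, q_i = a_i*q_{i-1} + q_{i-2} with p_{-2}=0, p_{-1}=1, q_{-2}=1, q_{-1}=0), until the denominator exceeds 12:
  i=0: a_0=4, p_0 = 4*1 + 0 = 4, q_0 = 4*0 + 1 = 1.
  i=1: a_1=1, p_1 = 1*4 + 1 = 5, q_1 = 1*1 + 0 = 1.
  i=2: a_2=1, p_2 = 1*5 + 4 = 9, q_2 = 1*1 + 1 = 2.
  i=3: a_3=2, p_3 = 2*9 + 5 = 23, q_3 = 2*2 + 1 = 5.
  i=4: a_4=3, p_4 = 3*23 + 9 = 78, q_4 = 3*5 + 2 = 17.
q_4 = 17 > 12, so the last convergent with denominator <= 12 is p_3/q_3 = 23/5.
The closest fraction with denominator <= 12 is either p_3/q_3 or the intermediate fraction (k*p_3 + p_2)/(k*q_3 + q_2) with the largest k >= 1 whose denominator stays <= 12; these approach x as k grows, and every other convergent or intermediate fraction in range is farther away.
Largest k: floor((12 - q_2)/q_3) = floor((12 - 2)/5) = 2.
That gives (2*23 + 9)/(2*5 + 2) = 55/12.
Compare the errors: |x - 23/5| = |179*5 - 23*39|/(39*5) = 2/195, and |x - 55/12| = |179*12 - 55*39|/(39*12) = 3/468.
Cross-multiplying, 3*195 = 585 < 936 = 2*468, so 3/468 is smaller: the intermediate fraction 55/12 is closer to x than 23/5.

55/12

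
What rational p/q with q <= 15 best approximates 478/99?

Expand x = 478/99 as a continued fraction with the Euclidean algorithm:
  478 = 4*99 + 82, so a_0 = 4.
  99 = 1*82 + 17, so a_1 = 1.
  82 = 4*17 + 14, so a_2 = 4.
  17 = 1*14 + 3, so a_3 = 1.
  14 = 4*3 + 2, so a_4 = 4.
  3 = 1*2 + 1, so a_5 = 1.
  2 = 2*1 + 0, so a_6 = 2.
so x = [4; 1, 4, 1, 4, 1, 2].
Convergents (p_i = a_i*p_{i-1} + p_{i-2}, q_i = a_i*q_{i-1} + q_{i-2} with p_{-2}=0, p_{-1}=1, q_{-2}=1, q_{-1}=0), until the denominator exceeds 15:
  i=0: a_0=4, p_0 = 4*1 + 0 = 4, q_0 = 4*0 + 1 = 1.
  i=1: a_1=1, p_1 = 1*4 + 1 = 5, q_1 = 1*1 + 0 = 1.
  i=2: a_2=4, p_2 = 4*5 + 4 = 24, q_2 = 4*1 + 1 = 5.
  i=3: a_3=1, p_3 = 1*24 + 5 = 29, q_3 = 1*5 + 1 = 6.
  i=4: a_4=4, p_4 = 4*29 + 24 = 140, q_4 = 4*6 + 5 = 29.
q_4 = 29 > 15, so the last convergent with denominator <= 15 is p_3/q_3 = 29/6.
The closest fraction with denominator <= 15 is either p_3/q_3 or the intermediate fraction (k*p_3 + p_2)/(k*q_3 + q_2) with the largest k >= 1 whose denominator stays <= 15; these approach x as k grows, and every other convergent or intermediate fraction in range is farther away.
Largest k: floor((15 - q_2)/q_3) = floor((15 - 5)/6) = 1.
That gives (1*29 + 24)/(1*6 + 5) = 53/11.
Compare the errors: |x - 29/6| = |478*6 - 29*99|/(99*6) = 3/594, and |x - 53/11| = |478*11 - 53*99|/(99*11) = 11/1089.
Cross-multiplying, 3*1089 = 3267 < 6534 = 11*594, so 3/594 is smaller: the convergent 29/6 is closer to x than 53/11.

29/6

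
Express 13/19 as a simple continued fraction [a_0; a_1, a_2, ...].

[0; 1, 2, 6]

Run the Euclidean algorithm on 13 and 19; the successive quotients are the partial quotients a_0, a_1, ... (each step inverts the fractional part left over by the previous one):
  13 = 0*19 + 13, so a_0 = 0.
  19 = 1*13 + 6, so a_1 = 1.
  13 = 2*6 + 1, so a_2 = 2.
  6 = 6*1 + 0, so a_3 = 6.
The remainder reaches 0 after 4 divisions, so the expansion has 4 partial quotients, read off in order.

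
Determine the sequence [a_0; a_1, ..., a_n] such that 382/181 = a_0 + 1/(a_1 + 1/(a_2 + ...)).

Run the Euclidean algorithm on 382 and 181; the successive quotients are the partial quotients a_0, a_1, ... (each step inverts the fractional part left over by the previous one):
  382 = 2*181 + 20, so a_0 = 2.
  181 = 9*20 + 1, so a_1 = 9.
  20 = 20*1 + 0, so a_2 = 20.
The remainder reaches 0 after 3 divisions, so the expansion has 3 partial quotients, read off in order.

[2; 9, 20]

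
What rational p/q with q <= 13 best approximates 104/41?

33/13

Expand x = 104/41 as a continued fraction with the Euclidean algorithm:
  104 = 2*41 + 22, so a_0 = 2.
  41 = 1*22 + 19, so a_1 = 1.
  22 = 1*19 + 3, so a_2 = 1.
  19 = 6*3 + 1, so a_3 = 6.
  3 = 3*1 + 0, so a_4 = 3.
so x = [2; 1, 1, 6, 3].
Convergents (p_i = a_i*p_{i-1} + p_{i-2}, q_i = a_i*q_{i-1} + q_{i-2} with p_{-2}=0, p_{-1}=1, q_{-2}=1, q_{-1}=0), until the denominator exceeds 13:
  i=0: a_0=2, p_0 = 2*1 + 0 = 2, q_0 = 2*0 + 1 = 1.
  i=1: a_1=1, p_1 = 1*2 + 1 = 3, q_1 = 1*1 + 0 = 1.
  i=2: a_2=1, p_2 = 1*3 + 2 = 5, q_2 = 1*1 + 1 = 2.
  i=3: a_3=6, p_3 = 6*5 + 3 = 33, q_3 = 6*2 + 1 = 13.
  i=4: a_4=3, p_4 = 3*33 + 5 = 104, q_4 = 3*13 + 2 = 41.
q_4 = 41 > 13, so the last convergent with denominator <= 13 is p_3/q_3 = 33/13.
The closest fraction with denominator <= 13 is either p_3/q_3 or the intermediate fraction (k*p_3 + p_2)/(k*q_3 + q_2) with the largest k >= 1 whose denominator stays <= 13; these approach x as k grows, and every other convergent or intermediate fraction in range is farther away.
Largest k: floor((13 - q_2)/q_3) = floor((13 - 2)/13) = 0.
Since k = 0, no intermediate fraction beyond p_3/q_3 has denominator <= 13, so the convergent 33/13 is the closest (its error is |104*13 - 33*41|/(41*13) = 1/533).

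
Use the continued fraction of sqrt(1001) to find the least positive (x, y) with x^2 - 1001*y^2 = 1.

First expand sqrt(1001) as a continued fraction. With x_i = (sqrt(1001) + m_i)/d_i and (m_0, d_0) = (0, 1): a_0 = floor(sqrt(1001)) = 31, since 31^2 = 961 <= 1001 < 1024 = 32^2.
Iterate m_{i+1} = d_i*a_i - m_i, d_{i+1} = (1001 - m_{i+1}^2)/d_i, a_{i+1} = floor((a_0 + m_{i+1})/d_{i+1}):
  m_1 = 1*31 - 0 = 31, d_1 = (1001 - 31^2)/1 = 40/1 = 40, a_1 = floor((31 + 31)/40) = 1.
  m_2 = 40*1 - 31 = 9, d_2 = (1001 - 9^2)/40 = 920/40 = 23, a_2 = floor((31 + 9)/23) = 1.
  m_3 = 23*1 - 9 = 14, d_3 = (1001 - 14^2)/23 = 805/23 = 35, a_3 = floor((31 + 14)/35) = 1.
  m_4 = 35*1 - 14 = 21, d_4 = (1001 - 21^2)/35 = 560/35 = 16, a_4 = floor((31 + 21)/16) = 3.
  m_5 = 16*3 - 21 = 27, d_5 = (1001 - 27^2)/16 = 272/16 = 17, a_5 = floor((31 + 27)/17) = 3.
  m_6 = 17*3 - 27 = 24, d_6 = (1001 - 24^2)/17 = 425/17 = 25, a_6 = floor((31 + 24)/25) = 2.
  m_7 = 25*2 - 24 = 26, d_7 = (1001 - 26^2)/25 = 325/25 = 13, a_7 = floor((31 + 26)/13) = 4.
  m_8 = 13*4 - 26 = 26, d_8 = (1001 - 26^2)/13 = 325/13 = 25, a_8 = floor((31 + 26)/25) = 2.
  m_9 = 25*2 - 26 = 24, d_9 = (1001 - 24^2)/25 = 425/25 = 17, a_9 = floor((31 + 24)/17) = 3.
  m_10 = 17*3 - 24 = 27, d_10 = (1001 - 27^2)/17 = 272/17 = 16, a_10 = floor((31 + 27)/16) = 3.
  m_11 = 16*3 - 27 = 21, d_11 = (1001 - 21^2)/16 = 560/16 = 35, a_11 = floor((31 + 21)/35) = 1.
  m_12 = 35*1 - 21 = 14, d_12 = (1001 - 14^2)/35 = 805/35 = 23, a_12 = floor((31 + 14)/23) = 1.
  m_13 = 23*1 - 14 = 9, d_13 = (1001 - 9^2)/23 = 920/23 = 40, a_13 = floor((31 + 9)/40) = 1.
  m_14 = 40*1 - 9 = 31, d_14 = (1001 - 31^2)/40 = 40/40 = 1, a_14 = floor((31 + 31)/1) = 62.
  m_15 = 1*62 - 31 = 31, d_15 = (1001 - 31^2)/1 = 40/1 = 40: (m_15, d_15) = (m_1, d_1) = (31, 40), so from here the quotients repeat a_1, ..., a_14; the period length is 14.
So sqrt(1001) = [31; (1, 1, 1, 3, 3, 2, 4, 2, 3, 3, 1, 1, 1, 62)] with period length k = 14.
k is even, so the fundamental solution of x^2 - 1001y^2 = 1 is (p_{k-1}, q_{k-1}) = (p_13, q_13); compute convergents through index 13.
Convergents (p_i = a_i*p_{i-1} + p_{i-2}, q_i = a_i*q_{i-1} + q_{i-2} with p_{-2}=0, p_{-1}=1, q_{-2}=1, q_{-1}=0):
  i=0: a_0=31, p_0 = 31*1 + 0 = 31, q_0 = 31*0 + 1 = 1.
  i=1: a_1=1, p_1 = 1*31 + 1 = 32, q_1 = 1*1 + 0 = 1.
  i=2: a_2=1, p_2 = 1*32 + 31 = 63, q_2 = 1*1 + 1 = 2.
  i=3: a_3=1, p_3 = 1*63 + 32 = 95, q_3 = 1*2 + 1 = 3.
  i=4: a_4=3, p_4 = 3*95 + 63 = 348, q_4 = 3*3 + 2 = 11.
  i=5: a_5=3, p_5 = 3*348 + 95 = 1139, q_5 = 3*11 + 3 = 36.
  i=6: a_6=2, p_6 = 2*1139 + 348 = 2626, q_6 = 2*36 + 11 = 83.
  i=7: a_7=4, p_7 = 4*2626 + 1139 = 11643, q_7 = 4*83 + 36 = 368.
  i=8: a_8=2, p_8 = 2*11643 + 2626 = 25912, q_8 = 2*368 + 83 = 819.
  i=9: a_9=3, p_9 = 3*25912 + 11643 = 89379, q_9 = 3*819 + 368 = 2825.
  i=10: a_10=3, p_10 = 3*89379 + 25912 = 294049, q_10 = 3*2825 + 819 = 9294.
  i=11: a_11=1, p_11 = 1*294049 + 89379 = 383428, q_11 = 1*9294 + 2825 = 12119.
  i=12: a_12=1, p_12 = 1*383428 + 294049 = 677477, q_12 = 1*12119 + 9294 = 21413.
  i=13: a_13=1, p_13 = 1*677477 + 383428 = 1060905, q_13 = 1*21413 + 12119 = 33532.
Check: 1060905^2 - 1001*33532^2 = 1125519419025 - 1125519419024 = 1, so (x, y) = (1060905, 33532) solves the equation, and by the theorem it is the least positive solution.

(x, y) = (1060905, 33532)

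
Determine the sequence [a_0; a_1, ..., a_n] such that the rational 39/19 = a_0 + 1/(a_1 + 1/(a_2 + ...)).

[2; 19]

Run the Euclidean algorithm on 39 and 19; the successive quotients are the partial quotients a_0, a_1, ... (each step inverts the fractional part left over by the previous one):
  39 = 2*19 + 1, so a_0 = 2.
  19 = 19*1 + 0, so a_1 = 19.
The remainder reaches 0 after 2 divisions, so the expansion has 2 partial quotients, read off in order.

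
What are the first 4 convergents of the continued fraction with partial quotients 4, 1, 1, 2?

Using the convergent recurrence p_i = a_i*p_{i-1} + p_{i-2}, q_i = a_i*q_{i-1} + q_{i-2} with p_{-2}=0, p_{-1}=1, q_{-2}=1, q_{-1}=0:
  i=0: a_0=4, p_0 = 4*1 + 0 = 4, q_0 = 4*0 + 1 = 1.
  i=1: a_1=1, p_1 = 1*4 + 1 = 5, q_1 = 1*1 + 0 = 1.
  i=2: a_2=1, p_2 = 1*5 + 4 = 9, q_2 = 1*1 + 1 = 2.
  i=3: a_3=2, p_3 = 2*9 + 5 = 23, q_3 = 2*2 + 1 = 5.

4/1, 5/1, 9/2, 23/5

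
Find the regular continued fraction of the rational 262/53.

[4; 1, 16, 1, 2]

Run the Euclidean algorithm on 262 and 53; the successive quotients are the partial quotients a_0, a_1, ... (each step inverts the fractional part left over by the previous one):
  262 = 4*53 + 50, so a_0 = 4.
  53 = 1*50 + 3, so a_1 = 1.
  50 = 16*3 + 2, so a_2 = 16.
  3 = 1*2 + 1, so a_3 = 1.
  2 = 2*1 + 0, so a_4 = 2.
The remainder reaches 0 after 5 divisions, so the expansion has 5 partial quotients, read off in order.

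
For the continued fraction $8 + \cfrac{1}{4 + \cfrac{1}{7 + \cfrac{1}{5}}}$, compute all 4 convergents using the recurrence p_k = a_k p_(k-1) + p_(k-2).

Using the convergent recurrence p_i = a_i*p_{i-1} + p_{i-2}, q_i = a_i*q_{i-1} + q_{i-2} with p_{-2}=0, p_{-1}=1, q_{-2}=1, q_{-1}=0:
  i=0: a_0=8, p_0 = 8*1 + 0 = 8, q_0 = 8*0 + 1 = 1.
  i=1: a_1=4, p_1 = 4*8 + 1 = 33, q_1 = 4*1 + 0 = 4.
  i=2: a_2=7, p_2 = 7*33 + 8 = 239, q_2 = 7*4 + 1 = 29.
  i=3: a_3=5, p_3 = 5*239 + 33 = 1228, q_3 = 5*29 + 4 = 149.

8/1, 33/4, 239/29, 1228/149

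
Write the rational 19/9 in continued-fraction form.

Run the Euclidean algorithm on 19 and 9; the successive quotients are the partial quotients a_0, a_1, ... (each step inverts the fractional part left over by the previous one):
  19 = 2*9 + 1, so a_0 = 2.
  9 = 9*1 + 0, so a_1 = 9.
The remainder reaches 0 after 2 divisions, so the expansion has 2 partial quotients, read off in order.

[2; 9]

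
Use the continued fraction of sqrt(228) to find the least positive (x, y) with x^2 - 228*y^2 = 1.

First expand sqrt(228) as a continued fraction. With x_i = (sqrt(228) + m_i)/d_i and (m_0, d_0) = (0, 1): a_0 = floor(sqrt(228)) = 15, since 15^2 = 225 <= 228 < 256 = 16^2.
Iterate m_{i+1} = d_i*a_i - m_i, d_{i+1} = (228 - m_{i+1}^2)/d_i, a_{i+1} = floor((a_0 + m_{i+1})/d_{i+1}):
  m_1 = 1*15 - 0 = 15, d_1 = (228 - 15^2)/1 = 3/1 = 3, a_1 = floor((15 + 15)/3) = 10.
  m_2 = 3*10 - 15 = 15, d_2 = (228 - 15^2)/3 = 3/3 = 1, a_2 = floor((15 + 15)/1) = 30.
  m_3 = 1*30 - 15 = 15, d_3 = (228 - 15^2)/1 = 3/1 = 3: (m_3, d_3) = (m_1, d_1) = (15, 3), so from here the quotients repeat a_1, a_2; the period length is 2.
So sqrt(228) = [15; (10, 30)] with period length k = 2.
k is even, so the fundamental solution of x^2 - 228y^2 = 1 is (p_{k-1}, q_{k-1}) = (p_1, q_1); compute convergents through index 1.
Convergents (p_i = a_i*p_{i-1} + p_{i-2}, q_i = a_i*q_{i-1} + q_{i-2} with p_{-2}=0, p_{-1}=1, q_{-2}=1, q_{-1}=0):
  i=0: a_0=15, p_0 = 15*1 + 0 = 15, q_0 = 15*0 + 1 = 1.
  i=1: a_1=10, p_1 = 10*15 + 1 = 151, q_1 = 10*1 + 0 = 10.
Check: 151^2 - 228*10^2 = 22801 - 22800 = 1, so (x, y) = (151, 10) solves the equation, and by the theorem it is the least positive solution.

(x, y) = (151, 10)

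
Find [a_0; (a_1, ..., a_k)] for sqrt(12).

Write x_i = (sqrt(12) + m_i)/d_i with (m_0, d_0) = (0, 1). a_0 = floor(sqrt(12)) = 3, since 3^2 = 9 <= 12 < 16 = 4^2.
Iterate m_{i+1} = d_i*a_i - m_i, d_{i+1} = (12 - m_{i+1}^2)/d_i, a_{i+1} = floor((a_0 + m_{i+1})/d_{i+1}):
  m_1 = 1*3 - 0 = 3, d_1 = (12 - 3^2)/1 = 3/1 = 3, a_1 = floor((3 + 3)/3) = 2.
  m_2 = 3*2 - 3 = 3, d_2 = (12 - 3^2)/3 = 3/3 = 1, a_2 = floor((3 + 3)/1) = 6.
  m_3 = 1*6 - 3 = 3, d_3 = (12 - 3^2)/1 = 3/1 = 3: (m_3, d_3) = (m_1, d_1) = (3, 3), so from here the quotients repeat a_1, a_2; the period length is 2.
Hence the expansion of sqrt(12) is a_0 = 3 followed by the repeating block 2, 6 (period 2).

[3; (2, 6)]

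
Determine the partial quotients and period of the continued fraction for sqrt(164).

Write x_i = (sqrt(164) + m_i)/d_i with (m_0, d_0) = (0, 1). a_0 = floor(sqrt(164)) = 12, since 12^2 = 144 <= 164 < 169 = 13^2.
Iterate m_{i+1} = d_i*a_i - m_i, d_{i+1} = (164 - m_{i+1}^2)/d_i, a_{i+1} = floor((a_0 + m_{i+1})/d_{i+1}):
  m_1 = 1*12 - 0 = 12, d_1 = (164 - 12^2)/1 = 20/1 = 20, a_1 = floor((12 + 12)/20) = 1.
  m_2 = 20*1 - 12 = 8, d_2 = (164 - 8^2)/20 = 100/20 = 5, a_2 = floor((12 + 8)/5) = 4.
  m_3 = 5*4 - 8 = 12, d_3 = (164 - 12^2)/5 = 20/5 = 4, a_3 = floor((12 + 12)/4) = 6.
  m_4 = 4*6 - 12 = 12, d_4 = (164 - 12^2)/4 = 20/4 = 5, a_4 = floor((12 + 12)/5) = 4.
  m_5 = 5*4 - 12 = 8, d_5 = (164 - 8^2)/5 = 100/5 = 20, a_5 = floor((12 + 8)/20) = 1.
  m_6 = 20*1 - 8 = 12, d_6 = (164 - 12^2)/20 = 20/20 = 1, a_6 = floor((12 + 12)/1) = 24.
  m_7 = 1*24 - 12 = 12, d_7 = (164 - 12^2)/1 = 20/1 = 20: (m_7, d_7) = (m_1, d_1) = (12, 20), so from here the quotients repeat a_1, ..., a_6; the period length is 6.
Hence the expansion of sqrt(164) is a_0 = 12 followed by the repeating block 1, 4, 6, 4, 1, 24 (period 6).

[12; (1, 4, 6, 4, 1, 24)]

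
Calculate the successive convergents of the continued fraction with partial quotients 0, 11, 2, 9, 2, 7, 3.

Using the convergent recurrence p_i = a_i*p_{i-1} + p_{i-2}, q_i = a_i*q_{i-1} + q_{i-2} with p_{-2}=0, p_{-1}=1, q_{-2}=1, q_{-1}=0:
  i=0: a_0=0, p_0 = 0*1 + 0 = 0, q_0 = 0*0 + 1 = 1.
  i=1: a_1=11, p_1 = 11*0 + 1 = 1, q_1 = 11*1 + 0 = 11.
  i=2: a_2=2, p_2 = 2*1 + 0 = 2, q_2 = 2*11 + 1 = 23.
  i=3: a_3=9, p_3 = 9*2 + 1 = 19, q_3 = 9*23 + 11 = 218.
  i=4: a_4=2, p_4 = 2*19 + 2 = 40, q_4 = 2*218 + 23 = 459.
  i=5: a_5=7, p_5 = 7*40 + 19 = 299, q_5 = 7*459 + 218 = 3431.
  i=6: a_6=3, p_6 = 3*299 + 40 = 937, q_6 = 3*3431 + 459 = 10752.

0/1, 1/11, 2/23, 19/218, 40/459, 299/3431, 937/10752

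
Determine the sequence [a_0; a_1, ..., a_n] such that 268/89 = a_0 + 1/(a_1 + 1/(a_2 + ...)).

[3; 89]

Run the Euclidean algorithm on 268 and 89; the successive quotients are the partial quotients a_0, a_1, ... (each step inverts the fractional part left over by the previous one):
  268 = 3*89 + 1, so a_0 = 3.
  89 = 89*1 + 0, so a_1 = 89.
The remainder reaches 0 after 2 divisions, so the expansion has 2 partial quotients, read off in order.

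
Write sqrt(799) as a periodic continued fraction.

[28; (3, 1, 3, 56)]

Write x_i = (sqrt(799) + m_i)/d_i with (m_0, d_0) = (0, 1). a_0 = floor(sqrt(799)) = 28, since 28^2 = 784 <= 799 < 841 = 29^2.
Iterate m_{i+1} = d_i*a_i - m_i, d_{i+1} = (799 - m_{i+1}^2)/d_i, a_{i+1} = floor((a_0 + m_{i+1})/d_{i+1}):
  m_1 = 1*28 - 0 = 28, d_1 = (799 - 28^2)/1 = 15/1 = 15, a_1 = floor((28 + 28)/15) = 3.
  m_2 = 15*3 - 28 = 17, d_2 = (799 - 17^2)/15 = 510/15 = 34, a_2 = floor((28 + 17)/34) = 1.
  m_3 = 34*1 - 17 = 17, d_3 = (799 - 17^2)/34 = 510/34 = 15, a_3 = floor((28 + 17)/15) = 3.
  m_4 = 15*3 - 17 = 28, d_4 = (799 - 28^2)/15 = 15/15 = 1, a_4 = floor((28 + 28)/1) = 56.
  m_5 = 1*56 - 28 = 28, d_5 = (799 - 28^2)/1 = 15/1 = 15: (m_5, d_5) = (m_1, d_1) = (28, 15), so from here the quotients repeat a_1, ..., a_4; the period length is 4.
Hence the expansion of sqrt(799) is a_0 = 28 followed by the repeating block 3, 1, 3, 56 (period 4).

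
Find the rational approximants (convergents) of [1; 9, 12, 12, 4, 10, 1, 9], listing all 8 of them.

Using the convergent recurrence p_i = a_i*p_{i-1} + p_{i-2}, q_i = a_i*q_{i-1} + q_{i-2} with p_{-2}=0, p_{-1}=1, q_{-2}=1, q_{-1}=0:
  i=0: a_0=1, p_0 = 1*1 + 0 = 1, q_0 = 1*0 + 1 = 1.
  i=1: a_1=9, p_1 = 9*1 + 1 = 10, q_1 = 9*1 + 0 = 9.
  i=2: a_2=12, p_2 = 12*10 + 1 = 121, q_2 = 12*9 + 1 = 109.
  i=3: a_3=12, p_3 = 12*121 + 10 = 1462, q_3 = 12*109 + 9 = 1317.
  i=4: a_4=4, p_4 = 4*1462 + 121 = 5969, q_4 = 4*1317 + 109 = 5377.
  i=5: a_5=10, p_5 = 10*5969 + 1462 = 61152, q_5 = 10*5377 + 1317 = 55087.
  i=6: a_6=1, p_6 = 1*61152 + 5969 = 67121, q_6 = 1*55087 + 5377 = 60464.
  i=7: a_7=9, p_7 = 9*67121 + 61152 = 665241, q_7 = 9*60464 + 55087 = 599263.

1/1, 10/9, 121/109, 1462/1317, 5969/5377, 61152/55087, 67121/60464, 665241/599263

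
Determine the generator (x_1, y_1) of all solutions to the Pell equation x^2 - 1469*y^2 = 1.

First expand sqrt(1469) as a continued fraction. With x_i = (sqrt(1469) + m_i)/d_i and (m_0, d_0) = (0, 1): a_0 = floor(sqrt(1469)) = 38, since 38^2 = 1444 <= 1469 < 1521 = 39^2.
Iterate m_{i+1} = d_i*a_i - m_i, d_{i+1} = (1469 - m_{i+1}^2)/d_i, a_{i+1} = floor((a_0 + m_{i+1})/d_{i+1}):
  m_1 = 1*38 - 0 = 38, d_1 = (1469 - 38^2)/1 = 25/1 = 25, a_1 = floor((38 + 38)/25) = 3.
  m_2 = 25*3 - 38 = 37, d_2 = (1469 - 37^2)/25 = 100/25 = 4, a_2 = floor((38 + 37)/4) = 18.
  m_3 = 4*18 - 37 = 35, d_3 = (1469 - 35^2)/4 = 244/4 = 61, a_3 = floor((38 + 35)/61) = 1.
  m_4 = 61*1 - 35 = 26, d_4 = (1469 - 26^2)/61 = 793/61 = 13, a_4 = floor((38 + 26)/13) = 4.
  m_5 = 13*4 - 26 = 26, d_5 = (1469 - 26^2)/13 = 793/13 = 61, a_5 = floor((38 + 26)/61) = 1.
  m_6 = 61*1 - 26 = 35, d_6 = (1469 - 35^2)/61 = 244/61 = 4, a_6 = floor((38 + 35)/4) = 18.
  m_7 = 4*18 - 35 = 37, d_7 = (1469 - 37^2)/4 = 100/4 = 25, a_7 = floor((38 + 37)/25) = 3.
  m_8 = 25*3 - 37 = 38, d_8 = (1469 - 38^2)/25 = 25/25 = 1, a_8 = floor((38 + 38)/1) = 76.
  m_9 = 1*76 - 38 = 38, d_9 = (1469 - 38^2)/1 = 25/1 = 25: (m_9, d_9) = (m_1, d_1) = (38, 25), so from here the quotients repeat a_1, ..., a_8; the period length is 8.
So sqrt(1469) = [38; (3, 18, 1, 4, 1, 18, 3, 76)] with period length k = 8.
k is even, so the fundamental solution of x^2 - 1469y^2 = 1 is (p_{k-1}, q_{k-1}) = (p_7, q_7); compute convergents through index 7.
Convergents (p_i = a_i*p_{i-1} + p_{i-2}, q_i = a_i*q_{i-1} + q_{i-2} with p_{-2}=0, p_{-1}=1, q_{-2}=1, q_{-1}=0):
  i=0: a_0=38, p_0 = 38*1 + 0 = 38, q_0 = 38*0 + 1 = 1.
  i=1: a_1=3, p_1 = 3*38 + 1 = 115, q_1 = 3*1 + 0 = 3.
  i=2: a_2=18, p_2 = 18*115 + 38 = 2108, q_2 = 18*3 + 1 = 55.
  i=3: a_3=1, p_3 = 1*2108 + 115 = 2223, q_3 = 1*55 + 3 = 58.
  i=4: a_4=4, p_4 = 4*2223 + 2108 = 11000, q_4 = 4*58 + 55 = 287.
  i=5: a_5=1, p_5 = 1*11000 + 2223 = 13223, q_5 = 1*287 + 58 = 345.
  i=6: a_6=18, p_6 = 18*13223 + 11000 = 249014, q_6 = 18*345 + 287 = 6497.
  i=7: a_7=3, p_7 = 3*249014 + 13223 = 760265, q_7 = 3*6497 + 345 = 19836.
Check: 760265^2 - 1469*19836^2 = 578002870225 - 578002870224 = 1, so (x, y) = (760265, 19836) solves the equation, and by the theorem it is the least positive solution.

(x, y) = (760265, 19836)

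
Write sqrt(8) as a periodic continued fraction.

[2; (1, 4)]

Write x_i = (sqrt(8) + m_i)/d_i with (m_0, d_0) = (0, 1). a_0 = floor(sqrt(8)) = 2, since 2^2 = 4 <= 8 < 9 = 3^2.
Iterate m_{i+1} = d_i*a_i - m_i, d_{i+1} = (8 - m_{i+1}^2)/d_i, a_{i+1} = floor((a_0 + m_{i+1})/d_{i+1}):
  m_1 = 1*2 - 0 = 2, d_1 = (8 - 2^2)/1 = 4/1 = 4, a_1 = floor((2 + 2)/4) = 1.
  m_2 = 4*1 - 2 = 2, d_2 = (8 - 2^2)/4 = 4/4 = 1, a_2 = floor((2 + 2)/1) = 4.
  m_3 = 1*4 - 2 = 2, d_3 = (8 - 2^2)/1 = 4/1 = 4: (m_3, d_3) = (m_1, d_1) = (2, 4), so from here the quotients repeat a_1, a_2; the period length is 2.
Hence the expansion of sqrt(8) is a_0 = 2 followed by the repeating block 1, 4 (period 2).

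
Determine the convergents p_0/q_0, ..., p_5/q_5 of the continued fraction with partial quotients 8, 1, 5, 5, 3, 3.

Using the convergent recurrence p_i = a_i*p_{i-1} + p_{i-2}, q_i = a_i*q_{i-1} + q_{i-2} with p_{-2}=0, p_{-1}=1, q_{-2}=1, q_{-1}=0:
  i=0: a_0=8, p_0 = 8*1 + 0 = 8, q_0 = 8*0 + 1 = 1.
  i=1: a_1=1, p_1 = 1*8 + 1 = 9, q_1 = 1*1 + 0 = 1.
  i=2: a_2=5, p_2 = 5*9 + 8 = 53, q_2 = 5*1 + 1 = 6.
  i=3: a_3=5, p_3 = 5*53 + 9 = 274, q_3 = 5*6 + 1 = 31.
  i=4: a_4=3, p_4 = 3*274 + 53 = 875, q_4 = 3*31 + 6 = 99.
  i=5: a_5=3, p_5 = 3*875 + 274 = 2899, q_5 = 3*99 + 31 = 328.

8/1, 9/1, 53/6, 274/31, 875/99, 2899/328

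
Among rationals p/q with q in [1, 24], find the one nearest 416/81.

113/22

Expand x = 416/81 as a continued fraction with the Euclidean algorithm:
  416 = 5*81 + 11, so a_0 = 5.
  81 = 7*11 + 4, so a_1 = 7.
  11 = 2*4 + 3, so a_2 = 2.
  4 = 1*3 + 1, so a_3 = 1.
  3 = 3*1 + 0, so a_4 = 3.
so x = [5; 7, 2, 1, 3].
Convergents (p_i = a_i*p_{i-1} + p_{i-2}, q_i = a_i*q_{i-1} + q_{i-2} with p_{-2}=0, p_{-1}=1, q_{-2}=1, q_{-1}=0), until the denominator exceeds 24:
  i=0: a_0=5, p_0 = 5*1 + 0 = 5, q_0 = 5*0 + 1 = 1.
  i=1: a_1=7, p_1 = 7*5 + 1 = 36, q_1 = 7*1 + 0 = 7.
  i=2: a_2=2, p_2 = 2*36 + 5 = 77, q_2 = 2*7 + 1 = 15.
  i=3: a_3=1, p_3 = 1*77 + 36 = 113, q_3 = 1*15 + 7 = 22.
  i=4: a_4=3, p_4 = 3*113 + 77 = 416, q_4 = 3*22 + 15 = 81.
q_4 = 81 > 24, so the last convergent with denominator <= 24 is p_3/q_3 = 113/22.
The closest fraction with denominator <= 24 is either p_3/q_3 or the intermediate fraction (k*p_3 + p_2)/(k*q_3 + q_2) with the largest k >= 1 whose denominator stays <= 24; these approach x as k grows, and every other convergent or intermediate fraction in range is farther away.
Largest k: floor((24 - q_2)/q_3) = floor((24 - 15)/22) = 0.
Since k = 0, no intermediate fraction beyond p_3/q_3 has denominator <= 24, so the convergent 113/22 is the closest (its error is |416*22 - 113*81|/(81*22) = 1/1782).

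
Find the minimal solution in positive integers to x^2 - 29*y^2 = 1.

First expand sqrt(29) as a continued fraction. With x_i = (sqrt(29) + m_i)/d_i and (m_0, d_0) = (0, 1): a_0 = floor(sqrt(29)) = 5, since 5^2 = 25 <= 29 < 36 = 6^2.
Iterate m_{i+1} = d_i*a_i - m_i, d_{i+1} = (29 - m_{i+1}^2)/d_i, a_{i+1} = floor((a_0 + m_{i+1})/d_{i+1}):
  m_1 = 1*5 - 0 = 5, d_1 = (29 - 5^2)/1 = 4/1 = 4, a_1 = floor((5 + 5)/4) = 2.
  m_2 = 4*2 - 5 = 3, d_2 = (29 - 3^2)/4 = 20/4 = 5, a_2 = floor((5 + 3)/5) = 1.
  m_3 = 5*1 - 3 = 2, d_3 = (29 - 2^2)/5 = 25/5 = 5, a_3 = floor((5 + 2)/5) = 1.
  m_4 = 5*1 - 2 = 3, d_4 = (29 - 3^2)/5 = 20/5 = 4, a_4 = floor((5 + 3)/4) = 2.
  m_5 = 4*2 - 3 = 5, d_5 = (29 - 5^2)/4 = 4/4 = 1, a_5 = floor((5 + 5)/1) = 10.
  m_6 = 1*10 - 5 = 5, d_6 = (29 - 5^2)/1 = 4/1 = 4: (m_6, d_6) = (m_1, d_1) = (5, 4), so from here the quotients repeat a_1, ..., a_5; the period length is 5.
So sqrt(29) = [5; (2, 1, 1, 2, 10)] with period length k = 5.
k is odd, so (p_{k-1}, q_{k-1}) only solves x^2 - 29y^2 = -1 and the fundamental solution of x^2 - 29y^2 = 1 is (p_{2k-1}, q_{2k-1}) = (p_9, q_9); compute convergents through index 9, running through the period twice.
Convergents (p_i = a_i*p_{i-1} + p_{i-2}, q_i = a_i*q_{i-1} + q_{i-2} with p_{-2}=0, p_{-1}=1, q_{-2}=1, q_{-1}=0):
  i=0: a_0=5, p_0 = 5*1 + 0 = 5, q_0 = 5*0 + 1 = 1.
  i=1: a_1=2, p_1 = 2*5 + 1 = 11, q_1 = 2*1 + 0 = 2.
  i=2: a_2=1, p_2 = 1*11 + 5 = 16, q_2 = 1*2 + 1 = 3.
  i=3: a_3=1, p_3 = 1*16 + 11 = 27, q_3 = 1*3 + 2 = 5.
  i=4: a_4=2, p_4 = 2*27 + 16 = 70, q_4 = 2*5 + 3 = 13.
  i=5: a_5=10, p_5 = 10*70 + 27 = 727, q_5 = 10*13 + 5 = 135.
  i=6: a_6=2, p_6 = 2*727 + 70 = 1524, q_6 = 2*135 + 13 = 283.
  i=7: a_7=1, p_7 = 1*1524 + 727 = 2251, q_7 = 1*283 + 135 = 418.
  i=8: a_8=1, p_8 = 1*2251 + 1524 = 3775, q_8 = 1*418 + 283 = 701.
  i=9: a_9=2, p_9 = 2*3775 + 2251 = 9801, q_9 = 2*701 + 418 = 1820.
Indeed p_4^2 - 29*q_4^2 = 4900 - 4901 = -1, not +1.
Check: 9801^2 - 29*1820^2 = 96059601 - 96059600 = 1, so (x, y) = (9801, 1820) solves the equation, and by the theorem it is the least positive solution.

(x, y) = (9801, 1820)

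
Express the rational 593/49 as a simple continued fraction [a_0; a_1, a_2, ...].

[12; 9, 1, 4]

Run the Euclidean algorithm on 593 and 49; the successive quotients are the partial quotients a_0, a_1, ... (each step inverts the fractional part left over by the previous one):
  593 = 12*49 + 5, so a_0 = 12.
  49 = 9*5 + 4, so a_1 = 9.
  5 = 1*4 + 1, so a_2 = 1.
  4 = 4*1 + 0, so a_3 = 4.
The remainder reaches 0 after 4 divisions, so the expansion has 4 partial quotients, read off in order.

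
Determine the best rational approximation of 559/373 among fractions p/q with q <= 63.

Expand x = 559/373 as a continued fraction with the Euclidean algorithm:
  559 = 1*373 + 186, so a_0 = 1.
  373 = 2*186 + 1, so a_1 = 2.
  186 = 186*1 + 0, so a_2 = 186.
so x = [1; 2, 186].
Convergents (p_i = a_i*p_{i-1} + p_{i-2}, q_i = a_i*q_{i-1} + q_{i-2} with p_{-2}=0, p_{-1}=1, q_{-2}=1, q_{-1}=0), until the denominator exceeds 63:
  i=0: a_0=1, p_0 = 1*1 + 0 = 1, q_0 = 1*0 + 1 = 1.
  i=1: a_1=2, p_1 = 2*1 + 1 = 3, q_1 = 2*1 + 0 = 2.
  i=2: a_2=186, p_2 = 186*3 + 1 = 559, q_2 = 186*2 + 1 = 373.
q_2 = 373 > 63, so the last convergent with denominator <= 63 is p_1/q_1 = 3/2.
The closest fraction with denominator <= 63 is either p_1/q_1 or the intermediate fraction (k*p_1 + p_0)/(k*q_1 + q_0) with the largest k >= 1 whose denominator stays <= 63; these approach x as k grows, and every other convergent or intermediate fraction in range is farther away.
Largest k: floor((63 - q_0)/q_1) = floor((63 - 1)/2) = 31.
That gives (31*3 + 1)/(31*2 + 1) = 94/63.
Compare the errors: |x - 3/2| = |559*2 - 3*373|/(373*2) = 1/746, and |x - 94/63| = |559*63 - 94*373|/(373*63) = 155/23499.
Cross-multiplying, 1*23499 = 23499 < 115630 = 155*746, so 1/746 is smaller: the convergent 3/2 is closer to x than 94/63.

3/2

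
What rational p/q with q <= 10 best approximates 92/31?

3/1

Expand x = 92/31 as a continued fraction with the Euclidean algorithm:
  92 = 2*31 + 30, so a_0 = 2.
  31 = 1*30 + 1, so a_1 = 1.
  30 = 30*1 + 0, so a_2 = 30.
so x = [2; 1, 30].
Convergents (p_i = a_i*p_{i-1} + p_{i-2}, q_i = a_i*q_{i-1} + q_{i-2} with p_{-2}=0, p_{-1}=1, q_{-2}=1, q_{-1}=0), until the denominator exceeds 10:
  i=0: a_0=2, p_0 = 2*1 + 0 = 2, q_0 = 2*0 + 1 = 1.
  i=1: a_1=1, p_1 = 1*2 + 1 = 3, q_1 = 1*1 + 0 = 1.
  i=2: a_2=30, p_2 = 30*3 + 2 = 92, q_2 = 30*1 + 1 = 31.
q_2 = 31 > 10, so the last convergent with denominator <= 10 is p_1/q_1 = 3/1.
The closest fraction with denominator <= 10 is either p_1/q_1 or the intermediate fraction (k*p_1 + p_0)/(k*q_1 + q_0) with the largest k >= 1 whose denominator stays <= 10; these approach x as k grows, and every other convergent or intermediate fraction in range is farther away.
Largest k: floor((10 - q_0)/q_1) = floor((10 - 1)/1) = 9.
That gives (9*3 + 2)/(9*1 + 1) = 29/10.
Compare the errors: |x - 3/1| = |92*1 - 3*31|/(31*1) = 1/31, and |x - 29/10| = |92*10 - 29*31|/(31*10) = 21/310.
Cross-multiplying, 1*310 = 310 < 651 = 21*31, so 1/31 is smaller: the convergent 3/1 is closer to x than 29/10.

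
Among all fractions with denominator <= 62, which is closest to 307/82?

Expand x = 307/82 as a continued fraction with the Euclidean algorithm:
  307 = 3*82 + 61, so a_0 = 3.
  82 = 1*61 + 21, so a_1 = 1.
  61 = 2*21 + 19, so a_2 = 2.
  21 = 1*19 + 2, so a_3 = 1.
  19 = 9*2 + 1, so a_4 = 9.
  2 = 2*1 + 0, so a_5 = 2.
so x = [3; 1, 2, 1, 9, 2].
Convergents (p_i = a_i*p_{i-1} + p_{i-2}, q_i = a_i*q_{i-1} + q_{i-2} with p_{-2}=0, p_{-1}=1, q_{-2}=1, q_{-1}=0), until the denominator exceeds 62:
  i=0: a_0=3, p_0 = 3*1 + 0 = 3, q_0 = 3*0 + 1 = 1.
  i=1: a_1=1, p_1 = 1*3 + 1 = 4, q_1 = 1*1 + 0 = 1.
  i=2: a_2=2, p_2 = 2*4 + 3 = 11, q_2 = 2*1 + 1 = 3.
  i=3: a_3=1, p_3 = 1*11 + 4 = 15, q_3 = 1*3 + 1 = 4.
  i=4: a_4=9, p_4 = 9*15 + 11 = 146, q_4 = 9*4 + 3 = 39.
  i=5: a_5=2, p_5 = 2*146 + 15 = 307, q_5 = 2*39 + 4 = 82.
q_5 = 82 > 62, so the last convergent with denominator <= 62 is p_4/q_4 = 146/39.
The closest fraction with denominator <= 62 is either p_4/q_4 or the intermediate fraction (k*p_4 + p_3)/(k*q_4 + q_3) with the largest k >= 1 whose denominator stays <= 62; these approach x as k grows, and every other convergent or intermediate fraction in range is farther away.
Largest k: floor((62 - q_3)/q_4) = floor((62 - 4)/39) = 1.
That gives (1*146 + 15)/(1*39 + 4) = 161/43.
Compare the errors: |x - 146/39| = |307*39 - 146*82|/(82*39) = 1/3198, and |x - 161/43| = |307*43 - 161*82|/(82*43) = 1/3526.
Cross-multiplying, 1*3198 = 3198 < 3526 = 1*3526, so 1/3526 is smaller: the intermediate fraction 161/43 is closer to x than 146/39.

161/43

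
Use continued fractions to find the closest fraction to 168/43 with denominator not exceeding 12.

43/11

Expand x = 168/43 as a continued fraction with the Euclidean algorithm:
  168 = 3*43 + 39, so a_0 = 3.
  43 = 1*39 + 4, so a_1 = 1.
  39 = 9*4 + 3, so a_2 = 9.
  4 = 1*3 + 1, so a_3 = 1.
  3 = 3*1 + 0, so a_4 = 3.
so x = [3; 1, 9, 1, 3].
Convergents (p_i = a_i*p_{i-1} + p_{i-2}, q_i = a_i*q_{i-1} + q_{i-2} with p_{-2}=0, p_{-1}=1, q_{-2}=1, q_{-1}=0), until the denominator exceeds 12:
  i=0: a_0=3, p_0 = 3*1 + 0 = 3, q_0 = 3*0 + 1 = 1.
  i=1: a_1=1, p_1 = 1*3 + 1 = 4, q_1 = 1*1 + 0 = 1.
  i=2: a_2=9, p_2 = 9*4 + 3 = 39, q_2 = 9*1 + 1 = 10.
  i=3: a_3=1, p_3 = 1*39 + 4 = 43, q_3 = 1*10 + 1 = 11.
  i=4: a_4=3, p_4 = 3*43 + 39 = 168, q_4 = 3*11 + 10 = 43.
q_4 = 43 > 12, so the last convergent with denominator <= 12 is p_3/q_3 = 43/11.
The closest fraction with denominator <= 12 is either p_3/q_3 or the intermediate fraction (k*p_3 + p_2)/(k*q_3 + q_2) with the largest k >= 1 whose denominator stays <= 12; these approach x as k grows, and every other convergent or intermediate fraction in range is farther away.
Largest k: floor((12 - q_2)/q_3) = floor((12 - 10)/11) = 0.
Since k = 0, no intermediate fraction beyond p_3/q_3 has denominator <= 12, so the convergent 43/11 is the closest (its error is |168*11 - 43*43|/(43*11) = 1/473).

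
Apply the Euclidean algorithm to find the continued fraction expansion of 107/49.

[2; 5, 2, 4]

Run the Euclidean algorithm on 107 and 49; the successive quotients are the partial quotients a_0, a_1, ... (each step inverts the fractional part left over by the previous one):
  107 = 2*49 + 9, so a_0 = 2.
  49 = 5*9 + 4, so a_1 = 5.
  9 = 2*4 + 1, so a_2 = 2.
  4 = 4*1 + 0, so a_3 = 4.
The remainder reaches 0 after 4 divisions, so the expansion has 4 partial quotients, read off in order.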